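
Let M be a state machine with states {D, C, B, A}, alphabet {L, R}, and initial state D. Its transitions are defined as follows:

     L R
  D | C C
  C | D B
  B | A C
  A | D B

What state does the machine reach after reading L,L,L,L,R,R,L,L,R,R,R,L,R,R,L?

start at D
read 'L': D → C
read 'L': C → D
read 'L': D → C
read 'L': C → D
read 'R': D → C
read 'R': C → B
read 'L': B → A
read 'L': A → D
read 'R': D → C
read 'R': C → B
read 'R': B → C
read 'L': C → D
read 'R': D → C
read 'R': C → B
read 'L': B → A

A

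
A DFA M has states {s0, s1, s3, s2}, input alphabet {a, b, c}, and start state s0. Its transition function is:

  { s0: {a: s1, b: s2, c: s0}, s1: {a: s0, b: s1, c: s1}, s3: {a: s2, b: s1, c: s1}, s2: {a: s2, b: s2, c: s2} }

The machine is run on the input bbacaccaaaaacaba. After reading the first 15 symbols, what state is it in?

start at s0
read 'b': s0 → s2
read 'b': s2 → s2
read 'a': s2 → s2
read 'c': s2 → s2
read 'a': s2 → s2
read 'c': s2 → s2
read 'c': s2 → s2
read 'a': s2 → s2
read 'a': s2 → s2
read 'a': s2 → s2
read 'a': s2 → s2
read 'a': s2 → s2
read 'c': s2 → s2
read 'a': s2 → s2
read 'b': s2 → s2
After 15 symbols: s2.

s2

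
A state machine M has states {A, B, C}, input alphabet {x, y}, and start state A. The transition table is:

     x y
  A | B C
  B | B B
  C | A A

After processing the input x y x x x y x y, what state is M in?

B

A → B → B → B → B → B → B → B → B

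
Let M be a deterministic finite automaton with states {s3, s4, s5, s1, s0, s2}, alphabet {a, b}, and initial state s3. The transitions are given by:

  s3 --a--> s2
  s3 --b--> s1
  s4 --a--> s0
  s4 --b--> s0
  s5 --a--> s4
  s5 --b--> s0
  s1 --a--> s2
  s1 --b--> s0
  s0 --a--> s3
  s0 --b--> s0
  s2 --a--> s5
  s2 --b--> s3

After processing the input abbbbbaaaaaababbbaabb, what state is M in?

s1

start at s3
read 'a': s3 → s2
read 'b': s2 → s3
read 'b': s3 → s1
read 'b': s1 → s0
read 'b': s0 → s0
read 'b': s0 → s0
read 'a': s0 → s3
read 'a': s3 → s2
read 'a': s2 → s5
read 'a': s5 → s4
read 'a': s4 → s0
read 'a': s0 → s3
read 'b': s3 → s1
read 'a': s1 → s2
read 'b': s2 → s3
read 'b': s3 → s1
read 'b': s1 → s0
read 'a': s0 → s3
read 'a': s3 → s2
read 'b': s2 → s3
read 'b': s3 → s1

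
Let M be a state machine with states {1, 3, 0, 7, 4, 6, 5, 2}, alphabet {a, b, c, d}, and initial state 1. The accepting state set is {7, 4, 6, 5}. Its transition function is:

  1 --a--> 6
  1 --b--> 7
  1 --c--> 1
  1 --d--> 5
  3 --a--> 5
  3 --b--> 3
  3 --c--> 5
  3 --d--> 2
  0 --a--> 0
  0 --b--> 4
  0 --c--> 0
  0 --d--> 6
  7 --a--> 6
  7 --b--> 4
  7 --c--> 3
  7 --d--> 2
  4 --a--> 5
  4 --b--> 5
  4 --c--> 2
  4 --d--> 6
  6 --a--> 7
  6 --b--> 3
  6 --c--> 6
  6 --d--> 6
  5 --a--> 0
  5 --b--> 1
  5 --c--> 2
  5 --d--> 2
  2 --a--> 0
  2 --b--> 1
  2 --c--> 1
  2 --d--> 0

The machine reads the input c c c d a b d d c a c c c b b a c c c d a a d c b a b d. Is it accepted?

Yes

start at 1
read 'c': 1 → 1
read 'c': 1 → 1
read 'c': 1 → 1
read 'd': 1 → 5
read 'a': 5 → 0
read 'b': 0 → 4
read 'd': 4 → 6
read 'd': 6 → 6
read 'c': 6 → 6
read 'a': 6 → 7
read 'c': 7 → 3
read 'c': 3 → 5
read 'c': 5 → 2
read 'b': 2 → 1
read 'b': 1 → 7
read 'a': 7 → 6
read 'c': 6 → 6
read 'c': 6 → 6
read 'c': 6 → 6
read 'd': 6 → 6
read 'a': 6 → 7
read 'a': 7 → 6
read 'd': 6 → 6
read 'c': 6 → 6
read 'b': 6 → 3
read 'a': 3 → 5
read 'b': 5 → 1
read 'd': 1 → 5
End state 5 is accepting.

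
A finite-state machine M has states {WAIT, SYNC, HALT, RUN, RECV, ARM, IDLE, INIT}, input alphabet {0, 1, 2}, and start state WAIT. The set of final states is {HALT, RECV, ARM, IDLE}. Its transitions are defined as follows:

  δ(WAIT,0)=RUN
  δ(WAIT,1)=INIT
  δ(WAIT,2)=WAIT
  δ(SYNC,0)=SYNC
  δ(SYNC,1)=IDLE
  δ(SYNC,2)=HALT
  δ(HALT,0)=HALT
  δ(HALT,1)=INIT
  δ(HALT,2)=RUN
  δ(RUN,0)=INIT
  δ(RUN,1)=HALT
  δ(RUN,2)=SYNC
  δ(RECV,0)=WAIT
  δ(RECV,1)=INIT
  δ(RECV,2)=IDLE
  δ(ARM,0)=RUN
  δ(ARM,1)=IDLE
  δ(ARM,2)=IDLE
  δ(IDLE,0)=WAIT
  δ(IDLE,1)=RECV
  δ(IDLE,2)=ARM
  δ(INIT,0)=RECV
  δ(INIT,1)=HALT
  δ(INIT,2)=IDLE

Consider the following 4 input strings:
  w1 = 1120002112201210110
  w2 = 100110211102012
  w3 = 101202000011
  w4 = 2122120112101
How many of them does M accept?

w1: Trace: WAIT -1-> INIT -1-> HALT -2-> RUN -0-> INIT -0-> RECV -0-> WAIT -2-> WAIT -1-> INIT -1-> HALT -2-> RUN -2-> SYNC -0-> SYNC -1-> IDLE -2-> ARM -1-> IDLE -0-> WAIT -1-> INIT -1-> HALT -0-> HALT  → end HALT, accepted
w2: Trace: WAIT -1-> INIT -0-> RECV -0-> WAIT -1-> INIT -1-> HALT -0-> HALT -2-> RUN -1-> HALT -1-> INIT -1-> HALT -0-> HALT -2-> RUN -0-> INIT -1-> HALT -2-> RUN  → end RUN, rejected
w3: Trace: WAIT -1-> INIT -0-> RECV -1-> INIT -2-> IDLE -0-> WAIT -2-> WAIT -0-> RUN -0-> INIT -0-> RECV -0-> WAIT -1-> INIT -1-> HALT  → end HALT, accepted
w4: Trace: WAIT -2-> WAIT -1-> INIT -2-> IDLE -2-> ARM -1-> IDLE -2-> ARM -0-> RUN -1-> HALT -1-> INIT -2-> IDLE -1-> RECV -0-> WAIT -1-> INIT  → end INIT, rejected

2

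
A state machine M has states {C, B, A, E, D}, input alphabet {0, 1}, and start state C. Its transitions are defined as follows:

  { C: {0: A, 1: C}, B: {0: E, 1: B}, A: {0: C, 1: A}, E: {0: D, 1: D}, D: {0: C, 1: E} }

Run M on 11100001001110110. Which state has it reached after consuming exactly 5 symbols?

C

start at C
read '1': C → C
read '1': C → C
read '1': C → C
read '0': C → A
read '0': A → C
After 5 symbols: C.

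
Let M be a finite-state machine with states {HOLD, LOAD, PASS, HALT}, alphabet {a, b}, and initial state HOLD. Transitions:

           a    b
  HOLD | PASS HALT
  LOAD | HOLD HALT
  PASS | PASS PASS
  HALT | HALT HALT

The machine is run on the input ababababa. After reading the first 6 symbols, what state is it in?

PASS

HOLD → PASS → PASS → PASS → PASS → PASS → PASS
After 6 symbols: PASS.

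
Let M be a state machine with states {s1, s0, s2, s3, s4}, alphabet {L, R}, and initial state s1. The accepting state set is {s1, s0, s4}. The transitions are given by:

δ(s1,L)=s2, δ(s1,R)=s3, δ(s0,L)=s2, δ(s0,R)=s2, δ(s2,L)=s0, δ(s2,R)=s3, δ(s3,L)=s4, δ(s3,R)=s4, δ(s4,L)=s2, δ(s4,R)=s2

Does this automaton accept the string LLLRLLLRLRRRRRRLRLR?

start at s1
read 'L': s1 → s2
read 'L': s2 → s0
read 'L': s0 → s2
read 'R': s2 → s3
read 'L': s3 → s4
read 'L': s4 → s2
read 'L': s2 → s0
read 'R': s0 → s2
read 'L': s2 → s0
read 'R': s0 → s2
read 'R': s2 → s3
read 'R': s3 → s4
read 'R': s4 → s2
read 'R': s2 → s3
read 'R': s3 → s4
read 'L': s4 → s2
read 'R': s2 → s3
read 'L': s3 → s4
read 'R': s4 → s2
End state s2 is not accepting.

No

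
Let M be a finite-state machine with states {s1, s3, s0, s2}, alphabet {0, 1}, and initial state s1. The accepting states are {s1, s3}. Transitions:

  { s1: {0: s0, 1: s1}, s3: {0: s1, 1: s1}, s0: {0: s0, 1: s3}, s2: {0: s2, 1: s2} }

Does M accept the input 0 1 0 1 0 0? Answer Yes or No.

s1 → s0 → s3 → s1 → s1 → s0 → s0
End state s0 is not accepting.

No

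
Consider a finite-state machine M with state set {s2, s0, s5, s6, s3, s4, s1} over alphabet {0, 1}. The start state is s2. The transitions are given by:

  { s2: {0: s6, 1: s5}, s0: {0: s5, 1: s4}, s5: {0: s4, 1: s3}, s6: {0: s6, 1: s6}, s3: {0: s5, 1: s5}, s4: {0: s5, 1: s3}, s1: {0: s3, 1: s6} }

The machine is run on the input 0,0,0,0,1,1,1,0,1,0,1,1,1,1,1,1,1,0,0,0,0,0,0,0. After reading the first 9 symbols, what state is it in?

s6

start at s2
read '0': s2 → s6
read '0': s6 → s6
read '0': s6 → s6
read '0': s6 → s6
read '1': s6 → s6
read '1': s6 → s6
read '1': s6 → s6
read '0': s6 → s6
read '1': s6 → s6
After 9 symbols: s6.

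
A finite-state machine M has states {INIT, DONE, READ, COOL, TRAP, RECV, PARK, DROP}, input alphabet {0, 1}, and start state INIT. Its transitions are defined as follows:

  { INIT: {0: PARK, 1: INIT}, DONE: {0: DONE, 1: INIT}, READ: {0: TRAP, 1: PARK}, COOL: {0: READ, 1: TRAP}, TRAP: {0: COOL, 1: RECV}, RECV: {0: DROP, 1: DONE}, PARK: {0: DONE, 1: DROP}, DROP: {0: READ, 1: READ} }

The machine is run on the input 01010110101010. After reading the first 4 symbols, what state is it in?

PARK

Trace: INIT -0-> PARK -1-> DROP -0-> READ -1-> PARK
After 4 symbols: PARK.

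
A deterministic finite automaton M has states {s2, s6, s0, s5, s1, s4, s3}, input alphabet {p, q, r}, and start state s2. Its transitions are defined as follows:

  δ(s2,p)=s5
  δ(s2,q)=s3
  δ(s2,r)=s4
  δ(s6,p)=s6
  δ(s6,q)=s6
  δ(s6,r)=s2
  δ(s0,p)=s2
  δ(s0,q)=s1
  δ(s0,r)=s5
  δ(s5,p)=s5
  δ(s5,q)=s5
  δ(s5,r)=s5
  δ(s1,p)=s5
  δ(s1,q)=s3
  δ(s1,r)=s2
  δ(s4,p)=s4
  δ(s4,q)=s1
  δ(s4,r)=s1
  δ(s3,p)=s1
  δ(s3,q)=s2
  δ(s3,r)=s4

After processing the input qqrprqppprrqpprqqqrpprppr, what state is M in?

start at s2
read 'q': s2 → s3
read 'q': s3 → s2
read 'r': s2 → s4
read 'p': s4 → s4
read 'r': s4 → s1
read 'q': s1 → s3
read 'p': s3 → s1
read 'p': s1 → s5
read 'p': s5 → s5
read 'r': s5 → s5
read 'r': s5 → s5
read 'q': s5 → s5
read 'p': s5 → s5
read 'p': s5 → s5
read 'r': s5 → s5
read 'q': s5 → s5
read 'q': s5 → s5
read 'q': s5 → s5
read 'r': s5 → s5
read 'p': s5 → s5
read 'p': s5 → s5
read 'r': s5 → s5
read 'p': s5 → s5
read 'p': s5 → s5
read 'r': s5 → s5

s5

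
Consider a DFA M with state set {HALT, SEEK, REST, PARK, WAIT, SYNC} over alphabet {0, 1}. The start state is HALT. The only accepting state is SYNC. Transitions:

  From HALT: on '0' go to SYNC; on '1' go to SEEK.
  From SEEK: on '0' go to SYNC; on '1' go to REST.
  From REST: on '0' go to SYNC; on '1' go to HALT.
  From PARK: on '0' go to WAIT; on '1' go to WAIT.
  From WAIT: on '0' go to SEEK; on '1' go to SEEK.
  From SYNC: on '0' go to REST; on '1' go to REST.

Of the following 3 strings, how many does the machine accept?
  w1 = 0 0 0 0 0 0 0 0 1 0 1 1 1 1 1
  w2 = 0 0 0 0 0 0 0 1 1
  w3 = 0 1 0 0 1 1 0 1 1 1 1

0

w1: HALT → SYNC → REST → SYNC → REST → SYNC → REST → SYNC → REST → HALT → SYNC → REST → HALT → SEEK → REST → HALT  → end HALT, rejected
w2: HALT → SYNC → REST → SYNC → REST → SYNC → REST → SYNC → REST → HALT  → end HALT, rejected
w3: HALT → SYNC → REST → SYNC → REST → HALT → SEEK → SYNC → REST → HALT → SEEK → REST  → end REST, rejected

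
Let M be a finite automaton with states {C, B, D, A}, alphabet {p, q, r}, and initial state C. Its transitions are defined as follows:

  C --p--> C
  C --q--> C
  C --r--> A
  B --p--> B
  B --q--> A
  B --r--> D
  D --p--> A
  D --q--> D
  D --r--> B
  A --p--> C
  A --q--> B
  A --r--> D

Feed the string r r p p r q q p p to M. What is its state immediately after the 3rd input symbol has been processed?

C → A → D → A
After 3 symbols: A.

A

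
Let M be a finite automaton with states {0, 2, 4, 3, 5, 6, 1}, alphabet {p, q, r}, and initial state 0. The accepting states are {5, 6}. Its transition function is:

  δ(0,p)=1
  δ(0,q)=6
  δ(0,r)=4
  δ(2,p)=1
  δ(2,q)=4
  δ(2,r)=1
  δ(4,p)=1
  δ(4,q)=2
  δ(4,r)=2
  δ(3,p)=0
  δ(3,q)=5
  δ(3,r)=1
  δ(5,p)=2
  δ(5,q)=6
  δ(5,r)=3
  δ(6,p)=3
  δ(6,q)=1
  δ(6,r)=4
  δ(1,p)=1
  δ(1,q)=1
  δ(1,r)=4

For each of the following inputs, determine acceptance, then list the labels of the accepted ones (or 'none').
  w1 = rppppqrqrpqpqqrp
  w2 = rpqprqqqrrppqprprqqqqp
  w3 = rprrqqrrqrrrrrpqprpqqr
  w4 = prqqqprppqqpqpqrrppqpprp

none

w1:
  start at 0
  read 'r': 0 → 4
  read 'p': 4 → 1
  read 'p': 1 → 1
  read 'p': 1 → 1
  read 'p': 1 → 1
  read 'q': 1 → 1
  read 'r': 1 → 4
  read 'q': 4 → 2
  read 'r': 2 → 1
  read 'p': 1 → 1
  read 'q': 1 → 1
  read 'p': 1 → 1
  read 'q': 1 → 1
  read 'q': 1 → 1
  read 'r': 1 → 4
  read 'p': 4 → 1
  end 1, rejected
w2:
  start at 0
  read 'r': 0 → 4
  read 'p': 4 → 1
  read 'q': 1 → 1
  read 'p': 1 → 1
  read 'r': 1 → 4
  read 'q': 4 → 2
  read 'q': 2 → 4
  read 'q': 4 → 2
  read 'r': 2 → 1
  read 'r': 1 → 4
  read 'p': 4 → 1
  read 'p': 1 → 1
  read 'q': 1 → 1
  read 'p': 1 → 1
  read 'r': 1 → 4
  read 'p': 4 → 1
  read 'r': 1 → 4
  read 'q': 4 → 2
  read 'q': 2 → 4
  read 'q': 4 → 2
  read 'q': 2 → 4
  read 'p': 4 → 1
  end 1, rejected
w3:
  start at 0
  read 'r': 0 → 4
  read 'p': 4 → 1
  read 'r': 1 → 4
  read 'r': 4 → 2
  read 'q': 2 → 4
  read 'q': 4 → 2
  read 'r': 2 → 1
  read 'r': 1 → 4
  read 'q': 4 → 2
  read 'r': 2 → 1
  read 'r': 1 → 4
  read 'r': 4 → 2
  read 'r': 2 → 1
  read 'r': 1 → 4
  read 'p': 4 → 1
  read 'q': 1 → 1
  read 'p': 1 → 1
  read 'r': 1 → 4
  read 'p': 4 → 1
  read 'q': 1 → 1
  read 'q': 1 → 1
  read 'r': 1 → 4
  end 4, rejected
w4:
  start at 0
  read 'p': 0 → 1
  read 'r': 1 → 4
  read 'q': 4 → 2
  read 'q': 2 → 4
  read 'q': 4 → 2
  read 'p': 2 → 1
  read 'r': 1 → 4
  read 'p': 4 → 1
  read 'p': 1 → 1
  read 'q': 1 → 1
  read 'q': 1 → 1
  read 'p': 1 → 1
  read 'q': 1 → 1
  read 'p': 1 → 1
  read 'q': 1 → 1
  read 'r': 1 → 4
  read 'r': 4 → 2
  read 'p': 2 → 1
  read 'p': 1 → 1
  read 'q': 1 → 1
  read 'p': 1 → 1
  read 'p': 1 → 1
  read 'r': 1 → 4
  read 'p': 4 → 1
  end 1, rejected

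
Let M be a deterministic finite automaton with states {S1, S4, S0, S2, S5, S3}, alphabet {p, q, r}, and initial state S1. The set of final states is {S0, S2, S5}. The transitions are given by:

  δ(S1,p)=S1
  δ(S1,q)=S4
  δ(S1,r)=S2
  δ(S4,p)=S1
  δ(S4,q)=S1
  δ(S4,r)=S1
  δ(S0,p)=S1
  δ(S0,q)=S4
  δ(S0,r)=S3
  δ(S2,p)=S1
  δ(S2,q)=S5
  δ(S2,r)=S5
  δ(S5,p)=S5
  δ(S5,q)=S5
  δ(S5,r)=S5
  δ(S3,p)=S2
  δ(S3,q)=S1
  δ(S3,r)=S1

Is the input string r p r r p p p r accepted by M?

Trace: S1 -r-> S2 -p-> S1 -r-> S2 -r-> S5 -p-> S5 -p-> S5 -p-> S5 -r-> S5
End state S5 is accepting.

Yes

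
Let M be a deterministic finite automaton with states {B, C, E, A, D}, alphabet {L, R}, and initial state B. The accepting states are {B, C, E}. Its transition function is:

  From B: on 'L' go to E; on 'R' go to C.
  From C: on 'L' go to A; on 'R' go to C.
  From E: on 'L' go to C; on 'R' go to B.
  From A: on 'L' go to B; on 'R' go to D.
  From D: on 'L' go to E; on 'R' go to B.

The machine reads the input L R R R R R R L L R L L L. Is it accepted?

start at B
read 'L': B → E
read 'R': E → B
read 'R': B → C
read 'R': C → C
read 'R': C → C
read 'R': C → C
read 'R': C → C
read 'L': C → A
read 'L': A → B
read 'R': B → C
read 'L': C → A
read 'L': A → B
read 'L': B → E
End state E is accepting.

Yes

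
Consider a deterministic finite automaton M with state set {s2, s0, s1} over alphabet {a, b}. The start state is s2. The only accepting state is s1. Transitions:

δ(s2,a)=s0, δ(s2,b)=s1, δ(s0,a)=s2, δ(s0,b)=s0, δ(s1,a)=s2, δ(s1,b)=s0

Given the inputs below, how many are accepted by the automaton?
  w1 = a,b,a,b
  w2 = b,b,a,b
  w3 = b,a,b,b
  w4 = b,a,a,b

2

w1: s2 → s0 → s0 → s2 → s1  → end s1, accepted
w2: s2 → s1 → s0 → s2 → s1  → end s1, accepted
w3: s2 → s1 → s2 → s1 → s0  → end s0, rejected
w4: s2 → s1 → s2 → s0 → s0  → end s0, rejected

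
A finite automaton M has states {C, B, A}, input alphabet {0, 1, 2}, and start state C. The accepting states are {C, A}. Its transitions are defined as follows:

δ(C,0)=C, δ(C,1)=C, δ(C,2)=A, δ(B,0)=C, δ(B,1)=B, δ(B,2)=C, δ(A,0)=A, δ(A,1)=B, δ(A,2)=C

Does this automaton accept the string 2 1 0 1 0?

Yes

start at C
read '2': C → A
read '1': A → B
read '0': B → C
read '1': C → C
read '0': C → C
End state C is accepting.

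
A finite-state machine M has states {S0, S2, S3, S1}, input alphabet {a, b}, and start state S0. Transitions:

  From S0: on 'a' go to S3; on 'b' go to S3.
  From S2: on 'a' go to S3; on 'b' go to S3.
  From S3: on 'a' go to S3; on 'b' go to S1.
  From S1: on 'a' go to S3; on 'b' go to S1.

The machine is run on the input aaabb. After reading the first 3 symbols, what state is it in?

S3

start at S0
read 'a': S0 → S3
read 'a': S3 → S3
read 'a': S3 → S3
After 3 symbols: S3.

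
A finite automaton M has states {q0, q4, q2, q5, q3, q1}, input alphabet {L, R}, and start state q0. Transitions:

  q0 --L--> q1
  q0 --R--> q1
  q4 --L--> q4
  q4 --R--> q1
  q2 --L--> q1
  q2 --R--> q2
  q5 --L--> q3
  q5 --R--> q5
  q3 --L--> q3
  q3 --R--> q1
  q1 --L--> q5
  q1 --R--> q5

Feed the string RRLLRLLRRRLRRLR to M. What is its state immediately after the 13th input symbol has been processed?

q5

Trace: q0 -R-> q1 -R-> q5 -L-> q3 -L-> q3 -R-> q1 -L-> q5 -L-> q3 -R-> q1 -R-> q5 -R-> q5 -L-> q3 -R-> q1 -R-> q5
After 13 symbols: q5.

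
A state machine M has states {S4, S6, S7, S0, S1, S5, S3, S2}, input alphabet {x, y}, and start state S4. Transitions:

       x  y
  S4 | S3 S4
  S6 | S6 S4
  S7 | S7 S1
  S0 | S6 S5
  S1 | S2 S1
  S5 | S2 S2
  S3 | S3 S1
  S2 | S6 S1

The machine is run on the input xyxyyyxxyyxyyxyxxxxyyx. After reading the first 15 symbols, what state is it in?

S1

Trace: S4 -x-> S3 -y-> S1 -x-> S2 -y-> S1 -y-> S1 -y-> S1 -x-> S2 -x-> S6 -y-> S4 -y-> S4 -x-> S3 -y-> S1 -y-> S1 -x-> S2 -y-> S1
After 15 symbols: S1.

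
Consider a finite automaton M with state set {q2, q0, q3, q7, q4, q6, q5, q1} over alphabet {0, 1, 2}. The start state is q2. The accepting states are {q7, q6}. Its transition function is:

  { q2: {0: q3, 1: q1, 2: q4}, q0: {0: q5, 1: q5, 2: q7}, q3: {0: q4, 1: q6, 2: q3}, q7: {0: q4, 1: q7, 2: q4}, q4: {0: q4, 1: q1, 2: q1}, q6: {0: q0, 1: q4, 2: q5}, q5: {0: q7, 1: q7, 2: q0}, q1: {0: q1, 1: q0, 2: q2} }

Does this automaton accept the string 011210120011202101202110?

Yes

Trace: q2 -0-> q3 -1-> q6 -1-> q4 -2-> q1 -1-> q0 -0-> q5 -1-> q7 -2-> q4 -0-> q4 -0-> q4 -1-> q1 -1-> q0 -2-> q7 -0-> q4 -2-> q1 -1-> q0 -0-> q5 -1-> q7 -2-> q4 -0-> q4 -2-> q1 -1-> q0 -1-> q5 -0-> q7
End state q7 is accepting.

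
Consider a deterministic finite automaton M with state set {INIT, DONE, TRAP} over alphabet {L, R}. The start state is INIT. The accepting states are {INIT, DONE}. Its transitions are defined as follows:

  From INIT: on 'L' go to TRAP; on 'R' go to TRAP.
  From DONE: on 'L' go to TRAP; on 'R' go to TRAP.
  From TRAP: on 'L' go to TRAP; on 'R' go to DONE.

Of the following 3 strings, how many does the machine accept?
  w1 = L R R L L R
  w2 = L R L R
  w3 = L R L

2

w1: INIT → TRAP → DONE → TRAP → TRAP → TRAP → DONE  → end DONE, accepted
w2: INIT → TRAP → DONE → TRAP → DONE  → end DONE, accepted
w3: INIT → TRAP → DONE → TRAP  → end TRAP, rejected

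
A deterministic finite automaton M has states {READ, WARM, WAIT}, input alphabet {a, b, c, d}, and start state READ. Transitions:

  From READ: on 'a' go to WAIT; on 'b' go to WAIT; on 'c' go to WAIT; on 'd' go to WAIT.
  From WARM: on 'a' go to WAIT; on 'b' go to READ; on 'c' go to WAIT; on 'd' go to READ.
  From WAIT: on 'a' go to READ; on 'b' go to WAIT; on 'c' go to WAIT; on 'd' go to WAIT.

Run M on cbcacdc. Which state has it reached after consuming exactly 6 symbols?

WAIT

READ → WAIT → WAIT → WAIT → READ → WAIT → WAIT
After 6 symbols: WAIT.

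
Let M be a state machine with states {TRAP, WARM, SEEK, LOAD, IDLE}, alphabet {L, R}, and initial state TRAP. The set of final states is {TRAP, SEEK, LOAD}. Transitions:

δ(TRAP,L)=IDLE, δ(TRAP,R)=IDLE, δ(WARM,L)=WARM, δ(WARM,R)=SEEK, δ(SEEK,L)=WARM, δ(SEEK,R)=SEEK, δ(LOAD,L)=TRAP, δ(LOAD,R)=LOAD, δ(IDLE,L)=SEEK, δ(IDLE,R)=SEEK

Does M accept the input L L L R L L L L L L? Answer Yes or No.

No

Trace: TRAP -L-> IDLE -L-> SEEK -L-> WARM -R-> SEEK -L-> WARM -L-> WARM -L-> WARM -L-> WARM -L-> WARM -L-> WARM
End state WARM is not accepting.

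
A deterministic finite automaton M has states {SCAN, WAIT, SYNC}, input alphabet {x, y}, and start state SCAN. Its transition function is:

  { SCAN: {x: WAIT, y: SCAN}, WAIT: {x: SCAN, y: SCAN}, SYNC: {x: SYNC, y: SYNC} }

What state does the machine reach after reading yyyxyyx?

WAIT

SCAN → SCAN → SCAN → SCAN → WAIT → SCAN → SCAN → WAIT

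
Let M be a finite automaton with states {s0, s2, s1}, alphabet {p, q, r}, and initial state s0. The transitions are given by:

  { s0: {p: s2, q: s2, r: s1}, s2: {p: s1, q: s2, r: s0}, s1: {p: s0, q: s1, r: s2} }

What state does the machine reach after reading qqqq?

s0 → s2 → s2 → s2 → s2

s2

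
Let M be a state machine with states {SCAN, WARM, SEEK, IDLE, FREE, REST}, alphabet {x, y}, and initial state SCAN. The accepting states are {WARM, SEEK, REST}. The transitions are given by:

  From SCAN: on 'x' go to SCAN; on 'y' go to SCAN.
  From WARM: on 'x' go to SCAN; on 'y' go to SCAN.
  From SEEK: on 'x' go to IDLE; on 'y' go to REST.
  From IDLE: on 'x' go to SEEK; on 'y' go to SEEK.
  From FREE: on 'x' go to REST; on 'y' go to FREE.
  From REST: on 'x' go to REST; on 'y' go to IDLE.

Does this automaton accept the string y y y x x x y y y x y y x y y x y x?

No

Trace: SCAN -y-> SCAN -y-> SCAN -y-> SCAN -x-> SCAN -x-> SCAN -x-> SCAN -y-> SCAN -y-> SCAN -y-> SCAN -x-> SCAN -y-> SCAN -y-> SCAN -x-> SCAN -y-> SCAN -y-> SCAN -x-> SCAN -y-> SCAN -x-> SCAN
End state SCAN is not accepting.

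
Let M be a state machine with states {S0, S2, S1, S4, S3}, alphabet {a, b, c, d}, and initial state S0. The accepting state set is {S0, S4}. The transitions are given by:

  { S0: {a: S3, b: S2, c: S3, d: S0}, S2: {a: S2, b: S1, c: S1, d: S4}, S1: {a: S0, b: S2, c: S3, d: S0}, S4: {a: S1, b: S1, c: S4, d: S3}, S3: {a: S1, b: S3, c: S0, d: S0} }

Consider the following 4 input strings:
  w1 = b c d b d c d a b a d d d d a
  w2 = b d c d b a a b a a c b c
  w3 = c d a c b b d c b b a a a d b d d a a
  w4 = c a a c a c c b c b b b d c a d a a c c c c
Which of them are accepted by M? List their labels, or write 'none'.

w3, w4

w1: S0 → S2 → S1 → S0 → S2 → S4 → S4 → S3 → S1 → S2 → S2 → S4 → S3 → S0 → S0 → S3  → end S3, rejected
w2: S0 → S2 → S4 → S4 → S3 → S3 → S1 → S0 → S2 → S2 → S2 → S1 → S2 → S1  → end S1, rejected
w3: S0 → S3 → S0 → S3 → S0 → S2 → S1 → S0 → S3 → S3 → S3 → S1 → S0 → S3 → S0 → S2 → S4 → S3 → S1 → S0  → end S0, accepted
w4: S0 → S3 → S1 → S0 → S3 → S1 → S3 → S0 → S2 → S1 → S2 → S1 → S2 → S4 → S4 → S1 → S0 → S3 → S1 → S3 → S0 → S3 → S0  → end S0, accepted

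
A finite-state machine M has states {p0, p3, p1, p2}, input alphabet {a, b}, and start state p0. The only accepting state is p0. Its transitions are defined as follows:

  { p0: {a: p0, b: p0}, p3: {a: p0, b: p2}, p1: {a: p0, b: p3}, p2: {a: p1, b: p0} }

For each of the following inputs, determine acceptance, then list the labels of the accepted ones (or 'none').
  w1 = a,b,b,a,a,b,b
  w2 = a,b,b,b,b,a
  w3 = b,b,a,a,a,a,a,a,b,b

w1:
  start at p0
  read 'a': p0 → p0
  read 'b': p0 → p0
  read 'b': p0 → p0
  read 'a': p0 → p0
  read 'a': p0 → p0
  read 'b': p0 → p0
  read 'b': p0 → p0
  end p0, accepted
w2:
  start at p0
  read 'a': p0 → p0
  read 'b': p0 → p0
  read 'b': p0 → p0
  read 'b': p0 → p0
  read 'b': p0 → p0
  read 'a': p0 → p0
  end p0, accepted
w3:
  start at p0
  read 'b': p0 → p0
  read 'b': p0 → p0
  read 'a': p0 → p0
  read 'a': p0 → p0
  read 'a': p0 → p0
  read 'a': p0 → p0
  read 'a': p0 → p0
  read 'a': p0 → p0
  read 'b': p0 → p0
  read 'b': p0 → p0
  end p0, accepted

w1, w2, w3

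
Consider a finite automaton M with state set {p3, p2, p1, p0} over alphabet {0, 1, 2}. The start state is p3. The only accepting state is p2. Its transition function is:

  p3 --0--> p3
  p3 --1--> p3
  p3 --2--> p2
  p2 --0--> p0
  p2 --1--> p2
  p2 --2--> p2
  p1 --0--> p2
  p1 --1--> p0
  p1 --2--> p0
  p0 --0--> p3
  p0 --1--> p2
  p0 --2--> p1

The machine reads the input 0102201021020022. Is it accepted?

Trace: p3 -0-> p3 -1-> p3 -0-> p3 -2-> p2 -2-> p2 -0-> p0 -1-> p2 -0-> p0 -2-> p1 -1-> p0 -0-> p3 -2-> p2 -0-> p0 -0-> p3 -2-> p2 -2-> p2
End state p2 is accepting.

Yes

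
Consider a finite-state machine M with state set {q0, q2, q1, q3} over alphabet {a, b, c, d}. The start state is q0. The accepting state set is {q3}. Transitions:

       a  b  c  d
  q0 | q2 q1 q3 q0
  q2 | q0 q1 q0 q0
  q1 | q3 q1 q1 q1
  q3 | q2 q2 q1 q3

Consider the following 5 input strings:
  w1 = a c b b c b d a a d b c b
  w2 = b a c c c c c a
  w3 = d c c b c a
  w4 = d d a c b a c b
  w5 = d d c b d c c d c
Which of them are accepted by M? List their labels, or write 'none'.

w1:
  start at q0
  read 'a': q0 → q2
  read 'c': q2 → q0
  read 'b': q0 → q1
  read 'b': q1 → q1
  read 'c': q1 → q1
  read 'b': q1 → q1
  read 'd': q1 → q1
  read 'a': q1 → q3
  read 'a': q3 → q2
  read 'd': q2 → q0
  read 'b': q0 → q1
  read 'c': q1 → q1
  read 'b': q1 → q1
  end q1, rejected
w2:
  start at q0
  read 'b': q0 → q1
  read 'a': q1 → q3
  read 'c': q3 → q1
  read 'c': q1 → q1
  read 'c': q1 → q1
  read 'c': q1 → q1
  read 'c': q1 → q1
  read 'a': q1 → q3
  end q3, accepted
w3:
  start at q0
  read 'd': q0 → q0
  read 'c': q0 → q3
  read 'c': q3 → q1
  read 'b': q1 → q1
  read 'c': q1 → q1
  read 'a': q1 → q3
  end q3, accepted
w4:
  start at q0
  read 'd': q0 → q0
  read 'd': q0 → q0
  read 'a': q0 → q2
  read 'c': q2 → q0
  read 'b': q0 → q1
  read 'a': q1 → q3
  read 'c': q3 → q1
  read 'b': q1 → q1
  end q1, rejected
w5:
  start at q0
  read 'd': q0 → q0
  read 'd': q0 → q0
  read 'c': q0 → q3
  read 'b': q3 → q2
  read 'd': q2 → q0
  read 'c': q0 → q3
  read 'c': q3 → q1
  read 'd': q1 → q1
  read 'c': q1 → q1
  end q1, rejected

w2, w3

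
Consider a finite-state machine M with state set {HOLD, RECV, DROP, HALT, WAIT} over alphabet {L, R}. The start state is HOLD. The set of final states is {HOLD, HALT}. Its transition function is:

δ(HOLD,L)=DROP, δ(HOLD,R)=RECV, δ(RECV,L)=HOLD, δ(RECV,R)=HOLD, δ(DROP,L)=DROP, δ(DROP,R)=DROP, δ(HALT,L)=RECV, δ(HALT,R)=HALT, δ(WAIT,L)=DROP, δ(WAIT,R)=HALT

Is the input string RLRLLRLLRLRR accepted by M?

No

start at HOLD
read 'R': HOLD → RECV
read 'L': RECV → HOLD
read 'R': HOLD → RECV
read 'L': RECV → HOLD
read 'L': HOLD → DROP
read 'R': DROP → DROP
read 'L': DROP → DROP
read 'L': DROP → DROP
read 'R': DROP → DROP
read 'L': DROP → DROP
read 'R': DROP → DROP
read 'R': DROP → DROP
End state DROP is not accepting.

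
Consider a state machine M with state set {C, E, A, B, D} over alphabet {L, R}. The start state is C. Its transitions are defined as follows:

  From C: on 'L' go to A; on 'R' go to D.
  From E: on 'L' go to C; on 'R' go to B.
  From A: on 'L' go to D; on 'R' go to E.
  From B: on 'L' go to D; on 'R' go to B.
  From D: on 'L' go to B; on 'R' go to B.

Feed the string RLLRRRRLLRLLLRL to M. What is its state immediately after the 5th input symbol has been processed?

Trace: C -R-> D -L-> B -L-> D -R-> B -R-> B
After 5 symbols: B.

B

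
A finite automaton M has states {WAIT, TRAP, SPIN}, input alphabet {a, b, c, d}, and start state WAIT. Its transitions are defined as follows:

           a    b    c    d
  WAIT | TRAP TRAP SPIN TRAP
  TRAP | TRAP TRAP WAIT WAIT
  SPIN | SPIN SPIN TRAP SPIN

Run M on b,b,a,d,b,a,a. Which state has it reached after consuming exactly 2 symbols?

TRAP

start at WAIT
read 'b': WAIT → TRAP
read 'b': TRAP → TRAP
After 2 symbols: TRAP.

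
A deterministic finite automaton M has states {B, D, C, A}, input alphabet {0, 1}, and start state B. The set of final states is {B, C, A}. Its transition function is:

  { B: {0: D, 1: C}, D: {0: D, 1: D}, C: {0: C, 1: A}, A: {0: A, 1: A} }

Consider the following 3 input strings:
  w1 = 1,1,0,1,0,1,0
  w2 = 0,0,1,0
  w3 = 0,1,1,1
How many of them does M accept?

w1: B → C → A → A → A → A → A → A  → end A, accepted
w2: B → D → D → D → D  → end D, rejected
w3: B → D → D → D → D  → end D, rejected

1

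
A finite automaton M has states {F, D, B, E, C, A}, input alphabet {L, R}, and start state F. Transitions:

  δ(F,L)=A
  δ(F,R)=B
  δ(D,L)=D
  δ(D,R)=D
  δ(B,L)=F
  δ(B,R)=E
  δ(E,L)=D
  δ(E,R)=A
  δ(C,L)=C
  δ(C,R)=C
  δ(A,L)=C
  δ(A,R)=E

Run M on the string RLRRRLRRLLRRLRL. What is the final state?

Trace: F -R-> B -L-> F -R-> B -R-> E -R-> A -L-> C -R-> C -R-> C -L-> C -L-> C -R-> C -R-> C -L-> C -R-> C -L-> C

C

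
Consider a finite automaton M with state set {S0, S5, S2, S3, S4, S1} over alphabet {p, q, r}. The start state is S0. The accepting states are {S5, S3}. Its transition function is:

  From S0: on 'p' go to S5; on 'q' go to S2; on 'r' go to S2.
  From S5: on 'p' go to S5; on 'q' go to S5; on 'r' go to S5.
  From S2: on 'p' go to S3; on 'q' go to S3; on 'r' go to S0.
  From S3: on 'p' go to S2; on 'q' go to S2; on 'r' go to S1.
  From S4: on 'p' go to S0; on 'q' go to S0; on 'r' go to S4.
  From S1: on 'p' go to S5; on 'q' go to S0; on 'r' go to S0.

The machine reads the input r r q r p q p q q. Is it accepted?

Yes

start at S0
read 'r': S0 → S2
read 'r': S2 → S0
read 'q': S0 → S2
read 'r': S2 → S0
read 'p': S0 → S5
read 'q': S5 → S5
read 'p': S5 → S5
read 'q': S5 → S5
read 'q': S5 → S5
End state S5 is accepting.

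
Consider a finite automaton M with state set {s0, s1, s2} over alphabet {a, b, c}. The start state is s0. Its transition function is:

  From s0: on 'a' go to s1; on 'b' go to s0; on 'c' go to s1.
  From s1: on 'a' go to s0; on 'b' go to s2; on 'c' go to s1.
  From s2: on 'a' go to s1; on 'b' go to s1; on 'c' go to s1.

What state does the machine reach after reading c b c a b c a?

start at s0
read 'c': s0 → s1
read 'b': s1 → s2
read 'c': s2 → s1
read 'a': s1 → s0
read 'b': s0 → s0
read 'c': s0 → s1
read 'a': s1 → s0

s0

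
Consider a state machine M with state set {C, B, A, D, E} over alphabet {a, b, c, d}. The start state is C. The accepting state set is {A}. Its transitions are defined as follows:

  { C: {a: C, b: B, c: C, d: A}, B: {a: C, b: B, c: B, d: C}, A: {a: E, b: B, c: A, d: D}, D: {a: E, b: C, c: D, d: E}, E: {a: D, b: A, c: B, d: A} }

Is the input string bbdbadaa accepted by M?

start at C
read 'b': C → B
read 'b': B → B
read 'd': B → C
read 'b': C → B
read 'a': B → C
read 'd': C → A
read 'a': A → E
read 'a': E → D
End state D is not accepting.

No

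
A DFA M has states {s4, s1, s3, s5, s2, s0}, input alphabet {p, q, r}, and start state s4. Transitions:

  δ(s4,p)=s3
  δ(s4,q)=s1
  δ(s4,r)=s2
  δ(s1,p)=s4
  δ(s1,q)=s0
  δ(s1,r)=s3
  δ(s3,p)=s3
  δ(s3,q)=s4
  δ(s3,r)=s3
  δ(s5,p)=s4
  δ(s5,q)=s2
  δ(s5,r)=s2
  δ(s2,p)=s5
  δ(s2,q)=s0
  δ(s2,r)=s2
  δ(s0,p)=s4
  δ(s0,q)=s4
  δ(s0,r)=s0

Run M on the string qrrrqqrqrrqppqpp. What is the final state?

s4 → s1 → s3 → s3 → s3 → s4 → s1 → s3 → s4 → s2 → s2 → s0 → s4 → s3 → s4 → s3 → s3

s3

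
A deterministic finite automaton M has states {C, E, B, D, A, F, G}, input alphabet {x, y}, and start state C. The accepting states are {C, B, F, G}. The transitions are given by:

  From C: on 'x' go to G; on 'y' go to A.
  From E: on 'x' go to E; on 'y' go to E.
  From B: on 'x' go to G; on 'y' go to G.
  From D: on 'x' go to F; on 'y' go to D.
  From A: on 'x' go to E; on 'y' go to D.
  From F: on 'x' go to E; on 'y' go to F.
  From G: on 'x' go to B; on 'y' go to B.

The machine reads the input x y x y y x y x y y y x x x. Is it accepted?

Yes

C → G → B → G → B → G → B → G → B → G → B → G → B → G → B
End state B is accepting.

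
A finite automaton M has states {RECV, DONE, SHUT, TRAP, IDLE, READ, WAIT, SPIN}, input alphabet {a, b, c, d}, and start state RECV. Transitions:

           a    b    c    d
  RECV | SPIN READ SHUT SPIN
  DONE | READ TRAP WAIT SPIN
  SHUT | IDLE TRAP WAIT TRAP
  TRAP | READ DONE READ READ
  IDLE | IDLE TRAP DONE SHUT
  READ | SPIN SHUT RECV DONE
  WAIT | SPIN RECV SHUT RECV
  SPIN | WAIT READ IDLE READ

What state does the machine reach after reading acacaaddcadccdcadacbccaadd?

SPIN

RECV → SPIN → IDLE → IDLE → DONE → READ → SPIN → READ → DONE → WAIT → SPIN → READ → RECV → SHUT → TRAP → READ → SPIN → READ → SPIN → IDLE → TRAP → READ → RECV → SPIN → WAIT → RECV → SPIN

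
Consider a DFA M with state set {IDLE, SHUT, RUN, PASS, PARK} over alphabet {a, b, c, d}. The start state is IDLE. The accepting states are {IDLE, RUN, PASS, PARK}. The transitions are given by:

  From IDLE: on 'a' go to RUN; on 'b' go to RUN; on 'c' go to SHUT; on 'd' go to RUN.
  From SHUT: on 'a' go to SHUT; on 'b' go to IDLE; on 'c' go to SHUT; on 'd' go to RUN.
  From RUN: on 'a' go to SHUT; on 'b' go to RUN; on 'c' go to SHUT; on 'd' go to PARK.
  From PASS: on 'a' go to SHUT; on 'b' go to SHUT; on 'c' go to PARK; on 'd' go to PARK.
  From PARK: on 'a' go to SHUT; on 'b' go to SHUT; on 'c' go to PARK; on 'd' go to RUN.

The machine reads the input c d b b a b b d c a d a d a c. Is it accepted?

No

IDLE → SHUT → RUN → RUN → RUN → SHUT → IDLE → RUN → PARK → PARK → SHUT → RUN → SHUT → RUN → SHUT → SHUT
End state SHUT is not accepting.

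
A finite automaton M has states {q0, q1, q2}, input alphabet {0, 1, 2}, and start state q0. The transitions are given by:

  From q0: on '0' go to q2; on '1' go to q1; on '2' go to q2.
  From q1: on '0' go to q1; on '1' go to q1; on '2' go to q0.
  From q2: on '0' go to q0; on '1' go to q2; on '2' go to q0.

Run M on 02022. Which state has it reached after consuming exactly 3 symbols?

q0 → q2 → q0 → q2
After 3 symbols: q2.

q2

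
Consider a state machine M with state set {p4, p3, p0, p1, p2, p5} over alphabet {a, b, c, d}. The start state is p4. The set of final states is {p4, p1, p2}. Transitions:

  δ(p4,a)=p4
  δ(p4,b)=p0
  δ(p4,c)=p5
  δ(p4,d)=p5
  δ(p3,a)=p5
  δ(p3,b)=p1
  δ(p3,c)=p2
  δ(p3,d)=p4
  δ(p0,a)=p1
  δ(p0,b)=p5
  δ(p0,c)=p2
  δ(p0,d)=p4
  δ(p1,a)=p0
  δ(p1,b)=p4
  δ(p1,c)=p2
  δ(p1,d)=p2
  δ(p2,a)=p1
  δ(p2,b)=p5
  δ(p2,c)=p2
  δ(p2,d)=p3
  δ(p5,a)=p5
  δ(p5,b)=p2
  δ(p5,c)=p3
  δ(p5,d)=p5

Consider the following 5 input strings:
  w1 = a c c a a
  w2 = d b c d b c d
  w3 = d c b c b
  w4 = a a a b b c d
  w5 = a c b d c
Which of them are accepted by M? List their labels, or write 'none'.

w4, w5

w1: Trace: p4 -a-> p4 -c-> p5 -c-> p3 -a-> p5 -a-> p5  → end p5, rejected
w2: Trace: p4 -d-> p5 -b-> p2 -c-> p2 -d-> p3 -b-> p1 -c-> p2 -d-> p3  → end p3, rejected
w3: Trace: p4 -d-> p5 -c-> p3 -b-> p1 -c-> p2 -b-> p5  → end p5, rejected
w4: Trace: p4 -a-> p4 -a-> p4 -a-> p4 -b-> p0 -b-> p5 -c-> p3 -d-> p4  → end p4, accepted
w5: Trace: p4 -a-> p4 -c-> p5 -b-> p2 -d-> p3 -c-> p2  → end p2, accepted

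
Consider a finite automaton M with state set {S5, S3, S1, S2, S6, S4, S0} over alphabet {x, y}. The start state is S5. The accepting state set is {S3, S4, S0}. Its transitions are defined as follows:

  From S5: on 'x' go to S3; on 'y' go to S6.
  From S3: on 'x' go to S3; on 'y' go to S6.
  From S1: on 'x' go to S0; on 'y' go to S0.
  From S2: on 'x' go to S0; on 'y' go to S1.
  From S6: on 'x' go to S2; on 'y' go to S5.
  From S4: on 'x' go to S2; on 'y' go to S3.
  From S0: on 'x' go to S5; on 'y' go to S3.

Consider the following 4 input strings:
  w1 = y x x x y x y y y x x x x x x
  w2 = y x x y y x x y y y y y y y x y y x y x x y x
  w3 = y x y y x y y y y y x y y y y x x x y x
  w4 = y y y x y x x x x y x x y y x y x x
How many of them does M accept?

w1:
  start at S5
  read 'y': S5 → S6
  read 'x': S6 → S2
  read 'x': S2 → S0
  read 'x': S0 → S5
  read 'y': S5 → S6
  read 'x': S6 → S2
  read 'y': S2 → S1
  read 'y': S1 → S0
  read 'y': S0 → S3
  read 'x': S3 → S3
  read 'x': S3 → S3
  read 'x': S3 → S3
  read 'x': S3 → S3
  read 'x': S3 → S3
  read 'x': S3 → S3
  end S3, accepted
w2:
  start at S5
  read 'y': S5 → S6
  read 'x': S6 → S2
  read 'x': S2 → S0
  read 'y': S0 → S3
  read 'y': S3 → S6
  read 'x': S6 → S2
  read 'x': S2 → S0
  read 'y': S0 → S3
  read 'y': S3 → S6
  read 'y': S6 → S5
  read 'y': S5 → S6
  read 'y': S6 → S5
  read 'y': S5 → S6
  read 'y': S6 → S5
  read 'x': S5 → S3
  read 'y': S3 → S6
  read 'y': S6 → S5
  read 'x': S5 → S3
  read 'y': S3 → S6
  read 'x': S6 → S2
  read 'x': S2 → S0
  read 'y': S0 → S3
  read 'x': S3 → S3
  end S3, accepted
w3:
  start at S5
  read 'y': S5 → S6
  read 'x': S6 → S2
  read 'y': S2 → S1
  read 'y': S1 → S0
  read 'x': S0 → S5
  read 'y': S5 → S6
  read 'y': S6 → S5
  read 'y': S5 → S6
  read 'y': S6 → S5
  read 'y': S5 → S6
  read 'x': S6 → S2
  read 'y': S2 → S1
  read 'y': S1 → S0
  read 'y': S0 → S3
  read 'y': S3 → S6
  read 'x': S6 → S2
  read 'x': S2 → S0
  read 'x': S0 → S5
  read 'y': S5 → S6
  read 'x': S6 → S2
  end S2, rejected
w4:
  start at S5
  read 'y': S5 → S6
  read 'y': S6 → S5
  read 'y': S5 → S6
  read 'x': S6 → S2
  read 'y': S2 → S1
  read 'x': S1 → S0
  read 'x': S0 → S5
  read 'x': S5 → S3
  read 'x': S3 → S3
  read 'y': S3 → S6
  read 'x': S6 → S2
  read 'x': S2 → S0
  read 'y': S0 → S3
  read 'y': S3 → S6
  read 'x': S6 → S2
  read 'y': S2 → S1
  read 'x': S1 → S0
  read 'x': S0 → S5
  end S5, rejected

2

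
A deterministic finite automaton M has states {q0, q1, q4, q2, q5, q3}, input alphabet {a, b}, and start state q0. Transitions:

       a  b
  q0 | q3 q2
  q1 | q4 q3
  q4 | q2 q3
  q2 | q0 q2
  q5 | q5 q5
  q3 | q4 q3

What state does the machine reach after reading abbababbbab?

start at q0
read 'a': q0 → q3
read 'b': q3 → q3
read 'b': q3 → q3
read 'a': q3 → q4
read 'b': q4 → q3
read 'a': q3 → q4
read 'b': q4 → q3
read 'b': q3 → q3
read 'b': q3 → q3
read 'a': q3 → q4
read 'b': q4 → q3

q3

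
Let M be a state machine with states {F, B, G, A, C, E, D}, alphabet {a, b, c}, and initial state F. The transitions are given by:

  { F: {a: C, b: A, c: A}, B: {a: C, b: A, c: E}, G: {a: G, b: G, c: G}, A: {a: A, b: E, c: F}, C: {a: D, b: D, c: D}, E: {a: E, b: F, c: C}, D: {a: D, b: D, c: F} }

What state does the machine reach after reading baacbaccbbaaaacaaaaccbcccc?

F → A → A → A → F → A → A → F → A → E → F → C → D → D → D → F → C → D → D → D → F → A → E → C → D → F → A

A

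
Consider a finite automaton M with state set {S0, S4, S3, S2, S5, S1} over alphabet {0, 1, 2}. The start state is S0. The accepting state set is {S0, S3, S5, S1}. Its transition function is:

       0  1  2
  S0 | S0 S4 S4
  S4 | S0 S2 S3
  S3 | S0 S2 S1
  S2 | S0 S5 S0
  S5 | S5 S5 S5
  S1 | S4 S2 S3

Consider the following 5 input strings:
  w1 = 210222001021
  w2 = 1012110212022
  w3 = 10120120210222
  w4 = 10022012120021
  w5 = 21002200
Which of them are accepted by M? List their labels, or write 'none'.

w1: Trace: S0 -2-> S4 -1-> S2 -0-> S0 -2-> S4 -2-> S3 -2-> S1 -0-> S4 -0-> S0 -1-> S4 -0-> S0 -2-> S4 -1-> S2  → end S2, rejected
w2: Trace: S0 -1-> S4 -0-> S0 -1-> S4 -2-> S3 -1-> S2 -1-> S5 -0-> S5 -2-> S5 -1-> S5 -2-> S5 -0-> S5 -2-> S5 -2-> S5  → end S5, accepted
w3: Trace: S0 -1-> S4 -0-> S0 -1-> S4 -2-> S3 -0-> S0 -1-> S4 -2-> S3 -0-> S0 -2-> S4 -1-> S2 -0-> S0 -2-> S4 -2-> S3 -2-> S1  → end S1, accepted
w4: Trace: S0 -1-> S4 -0-> S0 -0-> S0 -2-> S4 -2-> S3 -0-> S0 -1-> S4 -2-> S3 -1-> S2 -2-> S0 -0-> S0 -0-> S0 -2-> S4 -1-> S2  → end S2, rejected
w5: Trace: S0 -2-> S4 -1-> S2 -0-> S0 -0-> S0 -2-> S4 -2-> S3 -0-> S0 -0-> S0  → end S0, accepted

w2, w3, w5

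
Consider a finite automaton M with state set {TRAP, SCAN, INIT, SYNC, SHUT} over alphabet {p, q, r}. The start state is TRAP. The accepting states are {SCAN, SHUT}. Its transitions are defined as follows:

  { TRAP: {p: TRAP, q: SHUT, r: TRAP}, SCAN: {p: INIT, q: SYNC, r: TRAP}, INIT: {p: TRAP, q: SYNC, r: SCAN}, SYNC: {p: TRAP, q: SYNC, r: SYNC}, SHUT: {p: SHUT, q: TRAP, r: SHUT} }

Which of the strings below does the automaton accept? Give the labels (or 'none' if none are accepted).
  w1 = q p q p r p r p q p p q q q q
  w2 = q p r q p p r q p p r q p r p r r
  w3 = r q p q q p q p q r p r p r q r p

w1

w1: Trace: TRAP -q-> SHUT -p-> SHUT -q-> TRAP -p-> TRAP -r-> TRAP -p-> TRAP -r-> TRAP -p-> TRAP -q-> SHUT -p-> SHUT -p-> SHUT -q-> TRAP -q-> SHUT -q-> TRAP -q-> SHUT  → end SHUT, accepted
w2: Trace: TRAP -q-> SHUT -p-> SHUT -r-> SHUT -q-> TRAP -p-> TRAP -p-> TRAP -r-> TRAP -q-> SHUT -p-> SHUT -p-> SHUT -r-> SHUT -q-> TRAP -p-> TRAP -r-> TRAP -p-> TRAP -r-> TRAP -r-> TRAP  → end TRAP, rejected
w3: Trace: TRAP -r-> TRAP -q-> SHUT -p-> SHUT -q-> TRAP -q-> SHUT -p-> SHUT -q-> TRAP -p-> TRAP -q-> SHUT -r-> SHUT -p-> SHUT -r-> SHUT -p-> SHUT -r-> SHUT -q-> TRAP -r-> TRAP -p-> TRAP  → end TRAP, rejected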